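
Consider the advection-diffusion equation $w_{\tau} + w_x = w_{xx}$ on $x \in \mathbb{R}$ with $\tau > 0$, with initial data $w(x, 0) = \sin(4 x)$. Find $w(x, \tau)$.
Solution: Moving frame: $\eta = x - \tau$, $\sigma = \tau$, $w = u(\eta,\sigma)$, so $w_{\tau} = u_{\sigma} - u_{\eta}$ and $w_{xx} = u_{\eta\eta}$.
Hence $w_{\tau} + w_x = u_{\sigma}$ and the PDE becomes the heat equation $u_{\sigma} = u_{\eta\eta}$ on $\eta \in \mathbb{R}$.
Initial data: $u(\eta,0) = w(\eta,0) = \sin(4 \eta)$. Each mode $\sin(n\eta)$ decays as $e^{-n^2\sigma}$ on $\mathbb{R}$, so $u(\eta,\sigma) = \sum c_n e^{-n^2\sigma} \sin(n\eta)$ with $c_4=1$: $u(\eta,\sigma) = e^{-16 \sigma} \sin(4 \eta)$.
Substituting back: $w(x,\tau) = u(x - \tau, \tau)$.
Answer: $w(x, \tau) = - e^{-16 \tau} \sin(4 \tau - 4 x)$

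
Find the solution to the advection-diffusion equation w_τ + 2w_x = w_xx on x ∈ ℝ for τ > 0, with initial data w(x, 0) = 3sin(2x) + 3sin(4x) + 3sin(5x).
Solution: Change to a moving frame: let η = x - 2τ, σ = τ and write w(x,τ) = u(η,σ).
By the chain rule w_τ = u_σ - 2u_η, w_x = u_η, w_xx = u_ηη.
Then w_τ + 2w_x = u_σ: the advection term cancels and the PDE becomes the heat equation u_σ = u_ηη on η ∈ ℝ.
Initial data: u(η,0) = w(η,0) = 3sin(2η) + 3sin(4η) + 3sin(5η).
On η ∈ ℝ each mode satisfies (sin(nη))″ = -n² sin(nη), so exp(-n²σ) sin(nη) solves the heat equation; by superposition u(η,σ) = Σ c_n exp(-n²σ) sin(nη).
Reading off the coefficients: c_2=3, c_4=3, c_5=3, so u(η,σ) = 3exp(-4σ)sin(2η) + 3exp(-16σ)sin(4η) + 3exp(-25σ)sin(5η).
Substituting back η = x - 2τ, σ = τ: w(x,τ) = u(x - 2τ, τ).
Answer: w(x, τ) = 3exp(-4τ)sin(2x - 4τ) + 3exp(-16τ)sin(4x - 8τ) + 3exp(-25τ)sin(5x - 10τ)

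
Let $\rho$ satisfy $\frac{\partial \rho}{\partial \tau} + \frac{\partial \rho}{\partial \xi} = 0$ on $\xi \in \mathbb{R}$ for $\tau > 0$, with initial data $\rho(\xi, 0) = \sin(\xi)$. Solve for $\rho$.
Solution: By method of characteristics (waves move right with speed 1):
Along characteristics $\xi - \tau =$ const, $\rho$ is constant, so $\rho(\xi,\tau) = f(\xi - \tau)$ with $f = \rho( \cdot , 0)$.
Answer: $\rho(\xi, \tau) = - \sin(\tau - \xi)$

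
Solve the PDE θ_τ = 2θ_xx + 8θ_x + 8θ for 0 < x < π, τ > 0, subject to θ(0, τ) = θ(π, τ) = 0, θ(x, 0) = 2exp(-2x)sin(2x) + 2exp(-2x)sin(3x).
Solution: Substitute θ = exp(-2x)u, i.e. u = exp(2x)θ.
By the product rule, θ_x = exp(-2x)(u_x - 2u), θ_xx = exp(-2x)(u_xx - 4u_x + 4u), θ_τ = exp(-2x)u_τ.
Substituting into the PDE and dividing by exp(-2x): u_τ = 2(u_xx - 4u_x + 4u) + 8(u_x - 2u) + 8u.
The lower-order terms cancel, leaving the standard heat equation u_τ = 2u_xx.
Initial data for u: u(x,0) = exp(2x)θ(x,0) = 2sin(2x) + 2sin(3x). The boundary conditions carry over: u(0,τ) = u(π,τ) = 0.
Solve for u:
  Using separation of variables u = X(x)G(τ):
  Eigenfunctions: sin(nx), n = 1, 2, 3, ...
  General solution: u(x, τ) = Σ c_n sin(nx) exp(-2n² τ)
  Matching u(x,0) = 2sin(2x) + 2sin(3x) term by term: c_2=2, c_3=2.
Hence u(x,τ) = 2exp(-8τ)sin(2x) + 2exp(-18τ)sin(3x).
Transform back: θ(x,τ) = exp(-2x)u(x,τ).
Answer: θ(x, τ) = 2exp(-2x)exp(-8τ)sin(2x) + 2exp(-2x)exp(-18τ)sin(3x)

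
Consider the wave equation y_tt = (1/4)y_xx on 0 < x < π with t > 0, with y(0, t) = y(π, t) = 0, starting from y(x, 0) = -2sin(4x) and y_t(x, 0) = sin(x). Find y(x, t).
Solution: Separating variables: y = Σ [A_n cos(ω_n t) + B_n sin(ω_n t)] sin(nx), ω_n = n/2. From ICs (B_n = velocity coefficient / ω_n): A_4=-2, B_1=2.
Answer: y(x, t) = 2sin(t/2)sin(x) - 2sin(4x)cos(2t)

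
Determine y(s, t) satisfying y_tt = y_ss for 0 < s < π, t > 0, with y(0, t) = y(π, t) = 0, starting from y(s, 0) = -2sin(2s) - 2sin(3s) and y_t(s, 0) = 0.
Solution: Separating variables: y = Σ [A_n cos(ω_n t) + B_n sin(ω_n t)] sin(ns), ω_n = n. From ICs: A_2=-2, A_3=-2.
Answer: y(s, t) = -2sin(2s)cos(2t) - 2sin(3s)cos(3t)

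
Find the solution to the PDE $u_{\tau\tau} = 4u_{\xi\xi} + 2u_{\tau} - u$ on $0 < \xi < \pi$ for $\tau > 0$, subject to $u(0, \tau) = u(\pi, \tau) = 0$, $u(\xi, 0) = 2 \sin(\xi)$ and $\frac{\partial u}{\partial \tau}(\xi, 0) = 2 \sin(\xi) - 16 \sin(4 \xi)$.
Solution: Substitute $u = e^{\tau}w$, i.e. $w = e^{-\tau}u$.
By the product rule, $u_{\tau} = e^{\tau}(w_{\tau} + w)$, $u_{\tau\tau} = e^{\tau}(w_{\tau\tau} + 2w_{\tau} + w)$, $u_{\xi\xi} = e^{\tau}w_{\xi\xi}$.
Substituting into the PDE and dividing by $e^{\tau}$: $w_{\tau\tau} + 2w_{\tau} + w = 4w_{\xi\xi} + 2(w_{\tau} + w) - w$.
The lower-order terms cancel, leaving the standard wave equation $w_{\tau\tau} = 4w_{\xi\xi}$.
Initial data for $w$: $w(\xi,0) = u(\xi,0) = 2 \sin(\xi)$; $w_{\tau}(\xi,0) = u_{\tau}(\xi,0) - u(\xi,0) = -16 \sin(4 \xi)$. The boundary conditions carry over: $w(0,\tau) = w(\pi,\tau) = 0$.
Solve for $w$:
  Using separation of variables $w = X(\xi)T(\tau)$:
  Eigenfunctions: $\sin(n\xi)$, $n = 1, 2, 3, \ldots$
  General solution: $w(\xi, \tau) = \sum [A_n \cos(2n \tau) + B_n \sin(2n \tau)] \sin(n\xi)$
  From $w(\xi,0) = 2 \sin(\xi)$: $A_1=2$. From $w_{\tau}(\xi,0) = -16 \sin(4 \xi)$, using $w_{\tau}(\xi,0) = \sum \omega_n B_n \sin(n\xi)$ with $\omega_n = 2n$: $B_4 = (-16)/8 = -2$.
Hence $w(\xi,\tau) = 2 \sin(\xi) \cos(2 \tau) - 2 \sin(4 \xi) \sin(8 \tau)$.
Transform back: $u(\xi,\tau) = e^{\tau}w(\xi,\tau)$.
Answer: $u(\xi, \tau) = -2 e^{\tau} \sin(8 \tau) \sin(4 \xi) + 2 e^{\tau} \sin(\xi) \cos(2 \tau)$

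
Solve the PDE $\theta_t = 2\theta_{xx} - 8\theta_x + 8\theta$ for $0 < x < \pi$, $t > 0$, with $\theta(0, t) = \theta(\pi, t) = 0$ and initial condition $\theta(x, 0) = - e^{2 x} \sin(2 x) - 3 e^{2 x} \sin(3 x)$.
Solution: Substitute $\theta = e^{2x}u$.
Then $\theta_x = e^{2x}(u_x + 2u)$, $\theta_{xx} = e^{2x}(u_{xx} + 4u_x + 4u)$, $\theta_t = e^{2x}u_t$; substituting and dividing by $e^{2x}$, the lower-order terms cancel: $u_t = 2u_{xx}$ (standard heat equation).
Data for $u$: $u(x,0) = e^{-2x}\theta(x,0) = - \sin(2 x) - 3 \sin(3 x)$. The boundary conditions carry over: $u(0,t) = u(\pi,t) = 0$.
Separating variables: $u = \sum c_n e^{-2n^2t} \sin(nx)$. From $u(x,0) = - \sin(2 x) - 3 \sin(3 x)$: $c_2=-1, c_3=-3$.
So $u(x,t) = - e^{-8 t} \sin(2 x) - 3 e^{-18 t} \sin(3 x)$, and $\theta(x,t) = e^{2x}u(x,t)$.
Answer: $\theta(x, t) = - e^{-8 t} e^{2 x} \sin(2 x) - 3 e^{-18 t} e^{2 x} \sin(3 x)$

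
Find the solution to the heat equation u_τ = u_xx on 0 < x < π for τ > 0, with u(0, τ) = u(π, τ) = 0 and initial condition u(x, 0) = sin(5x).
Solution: Separating variables: u = Σ c_n exp(-n²τ) sin(nx). From u(x,0) = sin(5x): c_5=1.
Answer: u(x, τ) = exp(-25τ)sin(5x)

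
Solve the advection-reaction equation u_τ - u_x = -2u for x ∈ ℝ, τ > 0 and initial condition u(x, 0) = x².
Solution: Substitute u = exp(-2τ)w, i.e. w = exp(2τ)u.
By the product rule, u_τ = exp(-2τ)(w_τ - 2w), u_x = exp(-2τ)w_x.
Substituting into the PDE and dividing by exp(-2τ): w_τ - 2w - w_x = -2w.
The lower-order terms cancel, leaving the standard advection equation w_τ - w_x = 0.
Initial data for w: w(x,0) = u(x,0) = x².
Solve for w:
  By method of characteristics (waves move left with speed 1):
  Along characteristics x + τ = const, w is constant, so w(x,τ) = f(x + τ) with f = w(·, 0).
Hence w(x,τ) = x² + 2xτ + τ².
Transform back: u(x,τ) = exp(-2τ)w(x,τ).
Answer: u(x, τ) = x²exp(-2τ) + 2xτexp(-2τ) + τ²exp(-2τ)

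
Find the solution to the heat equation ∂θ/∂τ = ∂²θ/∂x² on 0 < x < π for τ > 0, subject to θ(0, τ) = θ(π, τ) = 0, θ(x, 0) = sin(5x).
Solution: Separating variables: θ = Σ c_n exp(-n²τ) sin(nx). From θ(x,0) = sin(5x): c_5=1.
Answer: θ(x, τ) = exp(-25τ)sin(5x)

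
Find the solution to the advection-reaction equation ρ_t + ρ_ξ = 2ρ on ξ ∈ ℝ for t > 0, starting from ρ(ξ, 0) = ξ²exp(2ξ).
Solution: Substitute ρ = exp(2ξ)u, i.e. u = exp(-2ξ)ρ.
By the product rule, ρ_ξ = exp(2ξ)(u_ξ + 2u), ρ_t = exp(2ξ)u_t.
Substituting into the PDE and dividing by exp(2ξ): u_t + (u_ξ + 2u) = 2u.
The lower-order terms cancel, leaving the standard advection equation u_t + u_ξ = 0.
Initial data for u: u(ξ,0) = exp(-2ξ)ρ(ξ,0) = ξ².
Solve for u:
  By method of characteristics (waves move right with speed 1):
  Along characteristics ξ - t = const, u is constant, so u(ξ,t) = f(ξ - t) with f = u(·, 0).
Hence u(ξ,t) = t² - 2tξ + ξ².
Transform back: ρ(ξ,t) = exp(2ξ)u(ξ,t).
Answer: ρ(ξ, t) = t²exp(2ξ) - 2tξexp(2ξ) + ξ²exp(2ξ)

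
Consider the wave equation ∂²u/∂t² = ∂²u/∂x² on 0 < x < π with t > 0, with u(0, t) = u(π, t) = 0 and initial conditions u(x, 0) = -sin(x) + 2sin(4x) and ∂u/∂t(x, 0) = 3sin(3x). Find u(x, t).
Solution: Using separation of variables u = X(x)T(t):
Eigenfunctions: sin(nx), n = 1, 2, 3, ...
General solution: u(x, t) = Σ [A_n cos(n t) + B_n sin(n t)] sin(nx)
From u(x,0) = -sin(x) + 2sin(4x): A_1=-1, A_4=2. From u_t(x,0) = 3sin(3x), using u_t(x,0) = Σ ω_n B_n sin(nx) with ω_n = n: B_3 = 3/3 = 1.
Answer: u(x, t) = sin(3t)sin(3x) - sin(x)cos(t) + 2sin(4x)cos(4t)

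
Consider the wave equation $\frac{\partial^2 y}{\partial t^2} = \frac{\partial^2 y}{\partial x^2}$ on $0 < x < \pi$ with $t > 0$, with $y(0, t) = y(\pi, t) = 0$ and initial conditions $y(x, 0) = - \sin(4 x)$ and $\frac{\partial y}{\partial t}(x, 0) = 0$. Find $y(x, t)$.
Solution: Using separation of variables $y = X(x)T(t)$:
Eigenfunctions: $\sin(nx)$, $n = 1, 2, 3, \ldots$
General solution: $y(x, t) = \sum [A_n \cos(n t) + B_n \sin(n t)] \sin(nx)$
From $y(x,0) = - \sin(4 x)$: $A_4=-1$. From $y_t(x,0) = 0$: all $B_n = 0$.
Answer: $y(x, t) = - \sin(4 x) \cos(4 t)$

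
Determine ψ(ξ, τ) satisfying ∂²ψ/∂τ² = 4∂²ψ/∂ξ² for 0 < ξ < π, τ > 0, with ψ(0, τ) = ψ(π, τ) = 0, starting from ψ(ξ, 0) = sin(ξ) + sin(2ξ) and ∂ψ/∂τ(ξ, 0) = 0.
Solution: Using separation of variables ψ = X(ξ)T(τ):
Eigenfunctions: sin(nξ), n = 1, 2, 3, ...
General solution: ψ(ξ, τ) = Σ [A_n cos(2n τ) + B_n sin(2n τ)] sin(nξ)
From ψ(ξ,0) = sin(ξ) + sin(2ξ): A_1=1, A_2=1. From ψ_τ(ξ,0) = 0: all B_n = 0.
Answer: ψ(ξ, τ) = sin(ξ)cos(2τ) + sin(2ξ)cos(4τ)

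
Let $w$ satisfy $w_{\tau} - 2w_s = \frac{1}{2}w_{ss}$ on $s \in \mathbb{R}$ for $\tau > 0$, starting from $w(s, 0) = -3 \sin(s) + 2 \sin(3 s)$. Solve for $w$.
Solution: Moving frame: $\eta = s + 2\tau$, $\sigma = \tau$, $w = u(\eta,\sigma)$, so $w_{\tau} = u_{\sigma} + 2u_{\eta}$ and $w_{ss} = u_{\eta\eta}$.
Hence $w_{\tau} - 2w_s = u_{\sigma}$ and the PDE becomes the heat equation $u_{\sigma} = \frac{1}{2}u_{\eta\eta}$ on $\eta \in \mathbb{R}$.
Initial data: $u(\eta,0) = w(\eta,0) = -3 \sin(\eta) + 2 \sin(3 \eta)$. Each mode $\sin(n\eta)$ decays as $e^{-n^2\sigma/2}$ on $\mathbb{R}$, so $u(\eta,\sigma) = \sum c_n e^{-n^2\sigma/2} \sin(n\eta)$ with $c_1=-3, c_3=2$: $u(\eta,\sigma) = -3 e^{-\sigma/2} \sin(\eta) + 2 e^{-9 \sigma/2} \sin(3 \eta)$.
Substituting back: $w(s,\tau) = u(s + 2\tau, \tau)$.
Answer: $w(s, \tau) = -3 e^{-\tau/2} \sin(2 \tau + s) + 2 e^{-9 \tau/2} \sin(6 \tau + 3 s)$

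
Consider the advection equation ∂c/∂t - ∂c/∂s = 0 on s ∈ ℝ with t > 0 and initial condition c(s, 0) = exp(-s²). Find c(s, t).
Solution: By characteristics (ds/dt = -1), c(s,t) = f(s + t) with f = c(·, 0).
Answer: c(s, t) = exp(-(s + t)²)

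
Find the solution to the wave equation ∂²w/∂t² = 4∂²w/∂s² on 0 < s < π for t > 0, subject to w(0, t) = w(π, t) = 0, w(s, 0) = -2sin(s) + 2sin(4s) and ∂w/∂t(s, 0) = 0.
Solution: Separating variables: w = Σ [A_n cos(ω_n t) + B_n sin(ω_n t)] sin(ns), ω_n = 2n. From ICs: A_1=-2, A_4=2.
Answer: w(s, t) = -2sin(s)cos(2t) + 2sin(4s)cos(8t)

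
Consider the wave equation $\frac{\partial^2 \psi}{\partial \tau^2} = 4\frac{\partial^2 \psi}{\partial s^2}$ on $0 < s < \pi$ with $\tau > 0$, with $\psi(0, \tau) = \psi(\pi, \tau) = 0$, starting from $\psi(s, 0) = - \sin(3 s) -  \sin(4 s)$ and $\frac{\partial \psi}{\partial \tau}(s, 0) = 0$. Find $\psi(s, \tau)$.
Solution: Using separation of variables $\psi = X(s)T(\tau)$:
Eigenfunctions: $\sin(ns)$, $n = 1, 2, 3, \ldots$
General solution: $\psi(s, \tau) = \sum [A_n \cos(2n \tau) + B_n \sin(2n \tau)] \sin(ns)$
From $\psi(s,0) = - \sin(3 s) - \sin(4 s)$: $A_3=-1, A_4=-1$. From $\psi_{\tau}(s,0) = 0$: all $B_n = 0$.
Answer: $\psi(s, \tau) = - \sin(3 s) \cos(6 \tau) -  \sin(4 s) \cos(8 \tau)$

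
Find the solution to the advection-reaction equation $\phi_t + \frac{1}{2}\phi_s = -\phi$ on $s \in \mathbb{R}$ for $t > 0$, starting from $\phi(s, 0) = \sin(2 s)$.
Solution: Substitute $\phi = e^{-t}u$.
Then $\phi_t = e^{-t}(u_t - u)$, $\phi_s = e^{-t}u_s$; substituting and dividing by $e^{-t}$, the lower-order terms cancel: $u_t + \frac{1}{2}u_s = 0$ (standard advection equation).
Data for $u$: $u(s,0) = \phi(s,0) = \sin(2 s)$.
By characteristics ($ds/dt = 1/2$), $u(s,t) = f(s - \frac{1}{2}t)$ with $f = u( \cdot , 0)$.
So $u(s,t) = \sin(2 s - t)$, and $\phi(s,t) = e^{-t}u(s,t)$.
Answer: $\phi(s, t) = e^{-t} \sin(2 s - t)$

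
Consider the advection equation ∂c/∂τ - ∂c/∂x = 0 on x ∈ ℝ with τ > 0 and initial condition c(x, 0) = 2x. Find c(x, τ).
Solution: By characteristics (dx/dτ = -1), c(x,τ) = f(x + τ) with f = c(·, 0).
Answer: c(x, τ) = 2x + 2τ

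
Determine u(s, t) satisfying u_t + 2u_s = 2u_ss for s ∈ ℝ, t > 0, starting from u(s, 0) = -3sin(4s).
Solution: Moving frame: η = s - 2t, σ = t, u = w(η,σ), so u_t = w_σ - 2w_η and u_ss = w_ηη.
Hence u_t + 2u_s = w_σ and the PDE becomes the heat equation w_σ = 2w_ηη on η ∈ ℝ.
Initial data: w(η,0) = u(η,0) = -3sin(4η). Each mode sin(nη) decays as exp(-2n²σ) on ℝ, so w(η,σ) = Σ c_n exp(-2n²σ) sin(nη) with c_4=-3: w(η,σ) = -3exp(-32σ)sin(4η).
Substituting back: u(s,t) = w(s - 2t, t).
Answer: u(s, t) = -3exp(-32t)sin(4s - 8t)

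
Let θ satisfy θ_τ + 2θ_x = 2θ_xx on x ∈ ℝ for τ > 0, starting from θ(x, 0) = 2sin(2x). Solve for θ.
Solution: Change to a moving frame: let η = x - 2τ, σ = τ and write θ(x,τ) = u(η,σ).
By the chain rule θ_τ = u_σ - 2u_η, θ_x = u_η, θ_xx = u_ηη.
Then θ_τ + 2θ_x = u_σ: the advection term cancels and the PDE becomes the heat equation u_σ = 2u_ηη on η ∈ ℝ.
Initial data: u(η,0) = θ(η,0) = 2sin(2η).
On η ∈ ℝ each mode satisfies (sin(nη))″ = -n² sin(nη), so exp(-2n²σ) sin(nη) solves the heat equation; by superposition u(η,σ) = Σ c_n exp(-2n²σ) sin(nη).
Reading off the coefficients: c_2=2, so u(η,σ) = 2exp(-8σ)sin(2η).
Substituting back η = x - 2τ, σ = τ: θ(x,τ) = u(x - 2τ, τ).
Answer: θ(x, τ) = 2exp(-8τ)sin(2x - 4τ)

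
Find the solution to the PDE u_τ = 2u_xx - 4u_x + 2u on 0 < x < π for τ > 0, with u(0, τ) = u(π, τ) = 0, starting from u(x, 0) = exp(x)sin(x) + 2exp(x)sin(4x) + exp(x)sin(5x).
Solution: Substitute u = exp(x)w.
Then u_x = exp(x)(w_x + w), u_xx = exp(x)(w_xx + 2w_x + w), u_τ = exp(x)w_τ; substituting and dividing by exp(x), the lower-order terms cancel: w_τ = 2w_xx (standard heat equation).
Data for w: w(x,0) = exp(-x)u(x,0) = sin(x) + 2sin(4x) + sin(5x). The boundary conditions carry over: w(0,τ) = w(π,τ) = 0.
Separating variables: w = Σ c_n exp(-2n²τ) sin(nx). From w(x,0) = sin(x) + 2sin(4x) + sin(5x): c_1=1, c_4=2, c_5=1.
So w(x,τ) = exp(-2τ)sin(x) + 2exp(-32τ)sin(4x) + exp(-50τ)sin(5x), and u(x,τ) = exp(x)w(x,τ).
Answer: u(x, τ) = exp(x)exp(-2τ)sin(x) + 2exp(x)exp(-32τ)sin(4x) + exp(x)exp(-50τ)sin(5x)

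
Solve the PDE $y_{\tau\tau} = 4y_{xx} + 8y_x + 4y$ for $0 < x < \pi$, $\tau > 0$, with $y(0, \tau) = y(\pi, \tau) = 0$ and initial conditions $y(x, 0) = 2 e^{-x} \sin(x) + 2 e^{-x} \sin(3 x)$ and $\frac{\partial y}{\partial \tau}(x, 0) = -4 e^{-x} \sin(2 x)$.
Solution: Substitute $y = e^{-x}u$, i.e. $u = e^{x}y$.
By the product rule, $y_x = e^{-x}(u_x - u)$, $y_{xx} = e^{-x}(u_{xx} - 2u_x + u)$, $y_{\tau\tau} = e^{-x}u_{\tau\tau}$.
Substituting into the PDE and dividing by $e^{-x}$: $u_{\tau\tau} = 4(u_{xx} - 2u_x + u) + 8(u_x - u) + 4u$.
The lower-order terms cancel, leaving the standard wave equation $u_{\tau\tau} = 4u_{xx}$.
Initial data for $u$: $u(x,0) = e^{x}y(x,0) = 2 \sin(x) + 2 \sin(3 x)$; $u_{\tau}(x,0) = e^{x}y_{\tau}(x,0) = -4 \sin(2 x)$. The boundary conditions carry over: $u(0,\tau) = u(\pi,\tau) = 0$.
Solve for $u$:
  Using separation of variables $u = X(x)T(\tau)$:
  Eigenfunctions: $\sin(nx)$, $n = 1, 2, 3, \ldots$
  General solution: $u(x, \tau) = \sum [A_n \cos(2n \tau) + B_n \sin(2n \tau)] \sin(nx)$
  From $u(x,0) = 2 \sin(x) + 2 \sin(3 x)$: $A_1=2, A_3=2$. From $u_{\tau}(x,0) = -4 \sin(2 x)$, using $u_{\tau}(x,0) = \sum \omega_n B_n \sin(nx)$ with $\omega_n = 2n$: $B_2 = (-4)/4 = -1$.
Hence $u(x,\tau) = 2 \sin(x) \cos(2 \tau) - \sin(2 x) \sin(4 \tau) + 2 \sin(3 x) \cos(6 \tau)$.
Transform back: $y(x,\tau) = e^{-x}u(x,\tau)$.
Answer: $y(x, \tau) = - e^{-x} \sin(4 \tau) \sin(2 x) + 2 e^{-x} \sin(x) \cos(2 \tau) + 2 e^{-x} \sin(3 x) \cos(6 \tau)$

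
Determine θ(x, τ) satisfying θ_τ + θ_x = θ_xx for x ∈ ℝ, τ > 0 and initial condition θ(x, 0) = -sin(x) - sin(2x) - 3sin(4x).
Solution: Moving frame: η = x - τ, σ = τ, θ = u(η,σ), so θ_τ = u_σ - u_η and θ_xx = u_ηη.
Hence θ_τ + θ_x = u_σ and the PDE becomes the heat equation u_σ = u_ηη on η ∈ ℝ.
Initial data: u(η,0) = θ(η,0) = -sin(η) - sin(2η) - 3sin(4η). Each mode sin(nη) decays as exp(-n²σ) on ℝ, so u(η,σ) = Σ c_n exp(-n²σ) sin(nη) with c_1=-1, c_2=-1, c_4=-3: u(η,σ) = -exp(-σ)sin(η) - exp(-4σ)sin(2η) - 3exp(-16σ)sin(4η).
Substituting back: θ(x,τ) = u(x - τ, τ).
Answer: θ(x, τ) = -exp(-τ)sin(x - τ) - exp(-4τ)sin(2x - 2τ) - 3exp(-16τ)sin(4x - 4τ)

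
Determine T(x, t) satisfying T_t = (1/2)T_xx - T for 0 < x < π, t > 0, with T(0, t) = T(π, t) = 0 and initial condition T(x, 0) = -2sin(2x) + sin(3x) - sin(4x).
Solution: Substitute T = exp(-t)u, i.e. u = exp(t)T.
By the product rule, T_t = exp(-t)(u_t - u), T_xx = exp(-t)u_xx.
Substituting into the PDE and dividing by exp(-t): u_t - u = (1/2)u_xx - u.
The lower-order terms cancel, leaving the standard heat equation u_t = (1/2)u_xx.
Initial data for u: u(x,0) = T(x,0) = -2sin(2x) + sin(3x) - sin(4x). The boundary conditions carry over: u(0,t) = u(π,t) = 0.
Solve for u:
  Using separation of variables u = X(x)G(t):
  Eigenfunctions: sin(nx), n = 1, 2, 3, ...
  General solution: u(x, t) = Σ c_n sin(nx) exp(-n² t/2)
  Matching u(x,0) = -2sin(2x) + sin(3x) - sin(4x) term by term: c_2=-2, c_3=1, c_4=-1.
Hence u(x,t) = -2exp(-2t)sin(2x) - exp(-8t)sin(4x) + exp(-9t/2)sin(3x).
Transform back: T(x,t) = exp(-t)u(x,t).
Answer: T(x, t) = -2exp(-3t)sin(2x) - exp(-9t)sin(4x) + exp(-11t/2)sin(3x)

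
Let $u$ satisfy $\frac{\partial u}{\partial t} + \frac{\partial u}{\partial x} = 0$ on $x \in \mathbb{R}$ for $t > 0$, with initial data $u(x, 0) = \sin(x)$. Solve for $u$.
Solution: By method of characteristics (waves move right with speed 1):
Along characteristics $x - t =$ const, $u$ is constant, so $u(x,t) = f(x - t)$ with $f = u( \cdot , 0)$.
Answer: $u(x, t) = - \sin(t - x)$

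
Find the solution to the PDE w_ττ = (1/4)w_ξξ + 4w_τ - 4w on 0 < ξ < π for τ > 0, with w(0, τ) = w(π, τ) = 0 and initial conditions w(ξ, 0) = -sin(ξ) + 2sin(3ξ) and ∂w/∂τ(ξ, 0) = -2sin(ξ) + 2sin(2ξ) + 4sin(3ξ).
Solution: Substitute w = exp(2τ)u.
Then w_τ = exp(2τ)(u_τ + 2u), w_ττ = exp(2τ)(u_ττ + 4u_τ + 4u), w_ξξ = exp(2τ)u_ξξ; substituting and dividing by exp(2τ), the lower-order terms cancel: u_ττ = (1/4)u_ξξ (standard wave equation).
Data for u: u(ξ,0) = w(ξ,0) = -sin(ξ) + 2sin(3ξ); u_τ(ξ,0) = w_τ(ξ,0) - 2w(ξ,0) = 2sin(2ξ). The boundary conditions carry over: u(0,τ) = u(π,τ) = 0.
Separating variables: u = Σ [A_n cos(ω_n τ) + B_n sin(ω_n τ)] sin(nξ), ω_n = n/2. From ICs (B_n = velocity coefficient / ω_n): A_1=-1, A_3=2, B_2=2.
So u(ξ,τ) = -sin(ξ)cos(τ/2) + 2sin(2ξ)sin(τ) + 2sin(3ξ)cos(3τ/2), and w(ξ,τ) = exp(2τ)u(ξ,τ).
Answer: w(ξ, τ) = -exp(2τ)sin(ξ)cos(τ/2) + 2exp(2τ)sin(2ξ)sin(τ) + 2exp(2τ)sin(3ξ)cos(3τ/2)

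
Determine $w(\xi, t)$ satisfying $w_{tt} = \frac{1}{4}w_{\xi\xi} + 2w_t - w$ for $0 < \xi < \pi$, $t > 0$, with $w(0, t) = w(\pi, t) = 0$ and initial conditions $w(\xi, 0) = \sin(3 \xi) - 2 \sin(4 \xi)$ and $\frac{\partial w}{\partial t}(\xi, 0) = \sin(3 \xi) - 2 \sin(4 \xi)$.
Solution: Substitute $w = e^{t}u$.
Then $w_t = e^{t}(u_t + u)$, $w_{tt} = e^{t}(u_{tt} + 2u_t + u)$, $w_{\xi\xi} = e^{t}u_{\xi\xi}$; substituting and dividing by $e^{t}$, the lower-order terms cancel: $u_{tt} = \frac{1}{4}u_{\xi\xi}$ (standard wave equation).
Data for $u$: $u(\xi,0) = w(\xi,0) = \sin(3 \xi) - 2 \sin(4 \xi)$; $u_t(\xi,0) = w_t(\xi,0) - w(\xi,0) = 0$. The boundary conditions carry over: $u(0,t) = u(\pi,t) = 0$.
Separating variables: $u = \sum [A_n \cos(\omega_n t) + B_n \sin(\omega_n t)] \sin(n\xi)$, $\omega_n = n/2$. From ICs: $A_3=1, A_4=-2$.
So $u(\xi,t) = \sin(3 \xi) \cos(3 t/2) - 2 \sin(4 \xi) \cos(2 t)$, and $w(\xi,t) = e^{t}u(\xi,t)$.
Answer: $w(\xi, t) = e^{t} \sin(3 \xi) \cos(3 t/2) - 2 e^{t} \sin(4 \xi) \cos(2 t)$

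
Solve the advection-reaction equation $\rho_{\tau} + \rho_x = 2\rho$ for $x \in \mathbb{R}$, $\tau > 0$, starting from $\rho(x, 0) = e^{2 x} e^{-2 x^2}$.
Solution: Substitute $\rho = e^{2x}u$.
Then $\rho_x = e^{2x}(u_x + 2u)$, $\rho_{\tau} = e^{2x}u_{\tau}$; substituting and dividing by $e^{2x}$, the lower-order terms cancel: $u_{\tau} + u_x = 0$ (standard advection equation).
Data for $u$: $u(x,0) = e^{-2x}\rho(x,0) = e^{-2 x^2}$.
By characteristics ($dx/d\tau = 1$), $u(x,\tau) = f(x - \tau)$ with $f = u( \cdot , 0)$.
So $u(x,\tau) = e^{-2 (x - \tau)^2}$, and $\rho(x,\tau) = e^{2x}u(x,\tau)$.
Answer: $\rho(x, \tau) = e^{2 x} e^{-2 (-\tau + x)^2}$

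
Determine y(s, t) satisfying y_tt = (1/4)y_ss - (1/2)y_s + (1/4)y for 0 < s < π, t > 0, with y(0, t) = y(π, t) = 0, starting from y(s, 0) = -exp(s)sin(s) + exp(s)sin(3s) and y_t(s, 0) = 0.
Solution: Substitute y = exp(s)u.
Then y_s = exp(s)(u_s + u), y_ss = exp(s)(u_ss + 2u_s + u), y_tt = exp(s)u_tt; substituting and dividing by exp(s), the lower-order terms cancel: u_tt = (1/4)u_ss (standard wave equation).
Data for u: u(s,0) = exp(-s)y(s,0) = -sin(s) + sin(3s); u_t(s,0) = exp(-s)y_t(s,0) = 0. The boundary conditions carry over: u(0,t) = u(π,t) = 0.
Separating variables: u = Σ [A_n cos(ω_n t) + B_n sin(ω_n t)] sin(ns), ω_n = n/2. From ICs: A_1=-1, A_3=1.
So u(s,t) = -sin(s)cos(t/2) + sin(3s)cos(3t/2), and y(s,t) = exp(s)u(s,t).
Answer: y(s, t) = -exp(s)sin(s)cos(t/2) + exp(s)sin(3s)cos(3t/2)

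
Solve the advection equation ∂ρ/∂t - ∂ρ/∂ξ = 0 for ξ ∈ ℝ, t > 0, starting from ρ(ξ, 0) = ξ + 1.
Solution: By method of characteristics (waves move left with speed 1):
Along characteristics ξ + t = const, ρ is constant, so ρ(ξ,t) = f(ξ + t) with f = ρ(·, 0).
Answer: ρ(ξ, t) = t + ξ + 1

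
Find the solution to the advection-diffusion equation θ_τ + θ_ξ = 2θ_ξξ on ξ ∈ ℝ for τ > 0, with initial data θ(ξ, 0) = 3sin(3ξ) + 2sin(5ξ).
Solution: Change to a moving frame: let η = ξ - τ, σ = τ and write θ(ξ,τ) = u(η,σ).
By the chain rule θ_τ = u_σ - u_η, θ_ξ = u_η, θ_ξξ = u_ηη.
Then θ_τ + θ_ξ = u_σ: the advection term cancels and the PDE becomes the heat equation u_σ = 2u_ηη on η ∈ ℝ.
Initial data: u(η,0) = θ(η,0) = 3sin(3η) + 2sin(5η).
On η ∈ ℝ each mode satisfies (sin(nη))″ = -n² sin(nη), so exp(-2n²σ) sin(nη) solves the heat equation; by superposition u(η,σ) = Σ c_n exp(-2n²σ) sin(nη).
Reading off the coefficients: c_3=3, c_5=2, so u(η,σ) = 3exp(-18σ)sin(3η) + 2exp(-50σ)sin(5η).
Substituting back η = ξ - τ, σ = τ: θ(ξ,τ) = u(ξ - τ, τ).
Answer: θ(ξ, τ) = 3exp(-18τ)sin(3ξ - 3τ) + 2exp(-50τ)sin(5ξ - 5τ)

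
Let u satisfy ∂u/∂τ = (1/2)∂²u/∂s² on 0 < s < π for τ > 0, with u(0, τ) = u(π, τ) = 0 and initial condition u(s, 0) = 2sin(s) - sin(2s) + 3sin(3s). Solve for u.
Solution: Using separation of variables u = X(s)T(τ):
Eigenfunctions: sin(ns), n = 1, 2, 3, ...
General solution: u(s, τ) = Σ c_n sin(ns) exp(-n² τ/2)
Matching u(s,0) = 2sin(s) - sin(2s) + 3sin(3s) term by term: c_1=2, c_2=-1, c_3=3.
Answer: u(s, τ) = -exp(-2τ)sin(2s) + 2exp(-τ/2)sin(s) + 3exp(-9τ/2)sin(3s)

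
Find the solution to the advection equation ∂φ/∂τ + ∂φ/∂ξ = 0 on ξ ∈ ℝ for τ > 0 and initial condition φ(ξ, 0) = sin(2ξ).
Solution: By characteristics (dξ/dτ = 1), φ(ξ,τ) = f(ξ - τ) with f = φ(·, 0).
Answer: φ(ξ, τ) = sin(2ξ - 2τ)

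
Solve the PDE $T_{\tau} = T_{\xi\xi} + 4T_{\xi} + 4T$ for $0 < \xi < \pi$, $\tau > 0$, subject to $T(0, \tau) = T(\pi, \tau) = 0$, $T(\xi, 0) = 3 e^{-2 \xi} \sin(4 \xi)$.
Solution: Substitute $T = e^{-2\xi}u$, i.e. $u = e^{2\xi}T$.
By the product rule, $T_{\xi} = e^{-2\xi}(u_{\xi} - 2u)$, $T_{\xi\xi} = e^{-2\xi}(u_{\xi\xi} - 4u_{\xi} + 4u)$, $T_{\tau} = e^{-2\xi}u_{\tau}$.
Substituting into the PDE and dividing by $e^{-2\xi}$: $u_{\tau} = (u_{\xi\xi} - 4u_{\xi} + 4u) + 4(u_{\xi} - 2u) + 4u$.
The lower-order terms cancel, leaving the standard heat equation $u_{\tau} = u_{\xi\xi}$.
Initial data for $u$: $u(\xi,0) = e^{2\xi}T(\xi,0) = 3 \sin(4 \xi)$. The boundary conditions carry over: $u(0,\tau) = u(\pi,\tau) = 0$.
Solve for $u$:
  Using separation of variables $u = X(\xi)G(\tau)$:
  Eigenfunctions: $\sin(n\xi)$, $n = 1, 2, 3, \ldots$
  General solution: $u(\xi, \tau) = \sum c_n \sin(n\xi) e^{-n^2 \tau}$
  Matching $u(\xi,0) = 3 \sin(4 \xi)$ term by term: $c_4=3$.
Hence $u(\xi,\tau) = 3 e^{-16 \tau} \sin(4 \xi)$.
Transform back: $T(\xi,\tau) = e^{-2\xi}u(\xi,\tau)$.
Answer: $T(\xi, \tau) = 3 e^{-16 \tau} e^{-2 \xi} \sin(4 \xi)$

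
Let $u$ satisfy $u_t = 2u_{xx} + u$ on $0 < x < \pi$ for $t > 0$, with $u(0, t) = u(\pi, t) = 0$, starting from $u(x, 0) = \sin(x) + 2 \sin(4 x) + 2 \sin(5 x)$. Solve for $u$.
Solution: Substitute $u = e^{t}w$.
Then $u_t = e^{t}(w_t + w)$, $u_{xx} = e^{t}w_{xx}$; substituting and dividing by $e^{t}$, the lower-order terms cancel: $w_t = 2w_{xx}$ (standard heat equation).
Data for $w$: $w(x,0) = u(x,0) = \sin(x) + 2 \sin(4 x) + 2 \sin(5 x)$. The boundary conditions carry over: $w(0,t) = w(\pi,t) = 0$.
Separating variables: $w = \sum c_n e^{-2n^2t} \sin(nx)$. From $w(x,0) = \sin(x) + 2 \sin(4 x) + 2 \sin(5 x)$: $c_1=1, c_4=2, c_5=2$.
So $w(x,t) = e^{-2 t} \sin(x) + 2 e^{-32 t} \sin(4 x) + 2 e^{-50 t} \sin(5 x)$, and $u(x,t) = e^{t}w(x,t)$.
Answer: $u(x, t) = e^{-t} \sin(x) + 2 e^{-31 t} \sin(4 x) + 2 e^{-49 t} \sin(5 x)$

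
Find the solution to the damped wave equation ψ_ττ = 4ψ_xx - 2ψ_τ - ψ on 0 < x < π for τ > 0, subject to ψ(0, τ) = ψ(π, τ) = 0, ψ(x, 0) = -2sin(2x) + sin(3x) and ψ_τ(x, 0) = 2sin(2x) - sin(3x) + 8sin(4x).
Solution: Substitute ψ = exp(-τ)u.
Then ψ_τ = exp(-τ)(u_τ - u), ψ_ττ = exp(-τ)(u_ττ - 2u_τ + u), ψ_xx = exp(-τ)u_xx; substituting and dividing by exp(-τ), the lower-order terms cancel: u_ττ = 4u_xx (standard wave equation).
Data for u: u(x,0) = ψ(x,0) = -2sin(2x) + sin(3x); u_τ(x,0) = ψ_τ(x,0) + ψ(x,0) = 8sin(4x). The boundary conditions carry over: u(0,τ) = u(π,τ) = 0.
Separating variables: u = Σ [A_n cos(ω_n τ) + B_n sin(ω_n τ)] sin(nx), ω_n = 2n. From ICs (B_n = velocity coefficient / ω_n): A_2=-2, A_3=1, B_4=1.
So u(x,τ) = -2sin(2x)cos(4τ) + sin(3x)cos(6τ) + sin(4x)sin(8τ), and ψ(x,τ) = exp(-τ)u(x,τ).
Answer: ψ(x, τ) = -2exp(-τ)sin(2x)cos(4τ) + exp(-τ)sin(3x)cos(6τ) + exp(-τ)sin(4x)sin(8τ)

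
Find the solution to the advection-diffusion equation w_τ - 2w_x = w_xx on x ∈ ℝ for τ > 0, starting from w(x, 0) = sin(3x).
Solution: Change to a moving frame: let η = x + 2τ, σ = τ and write w(x,τ) = u(η,σ).
By the chain rule w_τ = u_σ + 2u_η, w_x = u_η, w_xx = u_ηη.
Then w_τ - 2w_x = u_σ: the advection term cancels and the PDE becomes the heat equation u_σ = u_ηη on η ∈ ℝ.
Initial data: u(η,0) = w(η,0) = sin(3η).
On η ∈ ℝ each mode satisfies (sin(nη))″ = -n² sin(nη), so exp(-n²σ) sin(nη) solves the heat equation; by superposition u(η,σ) = Σ c_n exp(-n²σ) sin(nη).
Reading off the coefficients: c_3=1, so u(η,σ) = exp(-9σ)sin(3η).
Substituting back η = x + 2τ, σ = τ: w(x,τ) = u(x + 2τ, τ).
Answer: w(x, τ) = exp(-9τ)sin(3x + 6τ)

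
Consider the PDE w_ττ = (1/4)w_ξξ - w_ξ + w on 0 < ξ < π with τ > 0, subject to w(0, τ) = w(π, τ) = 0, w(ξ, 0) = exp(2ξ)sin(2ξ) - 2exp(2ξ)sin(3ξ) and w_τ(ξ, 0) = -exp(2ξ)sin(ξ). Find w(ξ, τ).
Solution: Substitute w = exp(2ξ)u.
Then w_ξ = exp(2ξ)(u_ξ + 2u), w_ξξ = exp(2ξ)(u_ξξ + 4u_ξ + 4u), w_ττ = exp(2ξ)u_ττ; substituting and dividing by exp(2ξ), the lower-order terms cancel: u_ττ = (1/4)u_ξξ (standard wave equation).
Data for u: u(ξ,0) = exp(-2ξ)w(ξ,0) = sin(2ξ) - 2sin(3ξ); u_τ(ξ,0) = exp(-2ξ)w_τ(ξ,0) = -sin(ξ). The boundary conditions carry over: u(0,τ) = u(π,τ) = 0.
Separating variables: u = Σ [A_n cos(ω_n τ) + B_n sin(ω_n τ)] sin(nξ), ω_n = n/2. From ICs (B_n = velocity coefficient / ω_n): A_2=1, A_3=-2, B_1=-2.
So u(ξ,τ) = -2sin(ξ)sin(τ/2) + sin(2ξ)cos(τ) - 2sin(3ξ)cos(3τ/2), and w(ξ,τ) = exp(2ξ)u(ξ,τ).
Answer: w(ξ, τ) = -2exp(2ξ)sin(ξ)sin(τ/2) + exp(2ξ)sin(2ξ)cos(τ) - 2exp(2ξ)sin(3ξ)cos(3τ/2)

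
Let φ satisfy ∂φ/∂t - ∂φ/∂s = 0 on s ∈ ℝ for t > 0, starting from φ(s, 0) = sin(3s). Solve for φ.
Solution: By characteristics (ds/dt = -1), φ(s,t) = f(s + t) with f = φ(·, 0).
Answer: φ(s, t) = sin(3s + 3t)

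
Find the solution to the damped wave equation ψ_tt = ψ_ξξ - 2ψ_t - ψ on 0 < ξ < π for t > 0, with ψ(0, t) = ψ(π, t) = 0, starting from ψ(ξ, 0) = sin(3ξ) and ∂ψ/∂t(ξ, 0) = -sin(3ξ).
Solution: Substitute ψ = exp(-t)u, i.e. u = exp(t)ψ.
By the product rule, ψ_t = exp(-t)(u_t - u), ψ_tt = exp(-t)(u_tt - 2u_t + u), ψ_ξξ = exp(-t)u_ξξ.
Substituting into the PDE and dividing by exp(-t): u_tt - 2u_t + u = u_ξξ - 2(u_t - u) - u.
The lower-order terms cancel, leaving the standard wave equation u_tt = u_ξξ.
Initial data for u: u(ξ,0) = ψ(ξ,0) = sin(3ξ); u_t(ξ,0) = ψ_t(ξ,0) + ψ(ξ,0) = 0. The boundary conditions carry over: u(0,t) = u(π,t) = 0.
Solve for u:
  Using separation of variables u = X(ξ)T(t):
  Eigenfunctions: sin(nξ), n = 1, 2, 3, ...
  General solution: u(ξ, t) = Σ [A_n cos(n t) + B_n sin(n t)] sin(nξ)
  From u(ξ,0) = sin(3ξ): A_3=1. From u_t(ξ,0) = 0: all B_n = 0.
Hence u(ξ,t) = sin(3ξ)cos(3t).
Transform back: ψ(ξ,t) = exp(-t)u(ξ,t).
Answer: ψ(ξ, t) = exp(-t)sin(3ξ)cos(3t)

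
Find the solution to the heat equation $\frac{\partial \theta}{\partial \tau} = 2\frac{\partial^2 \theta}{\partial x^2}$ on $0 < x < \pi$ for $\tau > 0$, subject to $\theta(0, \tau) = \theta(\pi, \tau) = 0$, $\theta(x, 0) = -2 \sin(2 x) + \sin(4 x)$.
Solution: Using separation of variables $\theta = X(x)G(\tau)$:
Eigenfunctions: $\sin(nx)$, $n = 1, 2, 3, \ldots$
General solution: $\theta(x, \tau) = \sum c_n \sin(nx) e^{-2n^2 \tau}$
Matching $\theta(x,0) = -2 \sin(2 x) + \sin(4 x)$ term by term: $c_2=-2, c_4=1$.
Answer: $\theta(x, \tau) = -2 e^{-8 \tau} \sin(2 x) + e^{-32 \tau} \sin(4 x)$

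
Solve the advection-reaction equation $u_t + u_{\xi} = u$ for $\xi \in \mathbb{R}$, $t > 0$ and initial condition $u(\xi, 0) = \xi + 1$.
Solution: Substitute $u = e^{t}w$, i.e. $w = e^{-t}u$.
By the product rule, $u_t = e^{t}(w_t + w)$, $u_{\xi} = e^{t}w_{\xi}$.
Substituting into the PDE and dividing by $e^{t}$: $w_t + w + w_{\xi} = w$.
The lower-order terms cancel, leaving the standard advection equation $w_t + w_{\xi} = 0$.
Initial data for $w$: $w(\xi,0) = u(\xi,0) = \xi + 1$.
Solve for $w$:
  By method of characteristics (waves move right with speed 1):
  Along characteristics $\xi - t =$ const, $w$ is constant, so $w(\xi,t) = f(\xi - t)$ with $f = w( \cdot , 0)$.
Hence $w(\xi,t) = - t + \xi + 1$.
Transform back: $u(\xi,t) = e^{t}w(\xi,t)$.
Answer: $u(\xi, t) = \xi e^{t} -  t e^{t} + e^{t}$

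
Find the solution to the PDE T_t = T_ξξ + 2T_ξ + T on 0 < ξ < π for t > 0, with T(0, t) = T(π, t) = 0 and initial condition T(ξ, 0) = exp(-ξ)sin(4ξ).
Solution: Substitute T = exp(-ξ)u.
Then T_ξ = exp(-ξ)(u_ξ - u), T_ξξ = exp(-ξ)(u_ξξ - 2u_ξ + u), T_t = exp(-ξ)u_t; substituting and dividing by exp(-ξ), the lower-order terms cancel: u_t = u_ξξ (standard heat equation).
Data for u: u(ξ,0) = exp(ξ)T(ξ,0) = sin(4ξ). The boundary conditions carry over: u(0,t) = u(π,t) = 0.
Separating variables: u = Σ c_n exp(-n²t) sin(nξ). From u(ξ,0) = sin(4ξ): c_4=1.
So u(ξ,t) = exp(-16t)sin(4ξ), and T(ξ,t) = exp(-ξ)u(ξ,t).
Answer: T(ξ, t) = exp(-16t)exp(-ξ)sin(4ξ)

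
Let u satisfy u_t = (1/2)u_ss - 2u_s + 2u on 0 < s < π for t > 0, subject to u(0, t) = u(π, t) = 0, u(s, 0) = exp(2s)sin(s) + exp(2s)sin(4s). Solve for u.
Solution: Substitute u = exp(2s)w.
Then u_s = exp(2s)(w_s + 2w), u_ss = exp(2s)(w_ss + 4w_s + 4w), u_t = exp(2s)w_t; substituting and dividing by exp(2s), the lower-order terms cancel: w_t = (1/2)w_ss (standard heat equation).
Data for w: w(s,0) = exp(-2s)u(s,0) = sin(s) + sin(4s). The boundary conditions carry over: w(0,t) = w(π,t) = 0.
Separating variables: w = Σ c_n exp(-n²t/2) sin(ns). From w(s,0) = sin(s) + sin(4s): c_1=1, c_4=1.
So w(s,t) = exp(-8t)sin(4s) + exp(-t/2)sin(s), and u(s,t) = exp(2s)w(s,t).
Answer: u(s, t) = exp(2s)exp(-8t)sin(4s) + exp(2s)exp(-t/2)sin(s)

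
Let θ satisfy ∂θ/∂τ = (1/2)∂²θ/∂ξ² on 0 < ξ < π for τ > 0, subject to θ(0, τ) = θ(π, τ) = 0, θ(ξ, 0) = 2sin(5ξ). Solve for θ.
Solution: Separating variables: θ = Σ c_n exp(-n²τ/2) sin(nξ). From θ(ξ,0) = 2sin(5ξ): c_5=2.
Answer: θ(ξ, τ) = 2exp(-25τ/2)sin(5ξ)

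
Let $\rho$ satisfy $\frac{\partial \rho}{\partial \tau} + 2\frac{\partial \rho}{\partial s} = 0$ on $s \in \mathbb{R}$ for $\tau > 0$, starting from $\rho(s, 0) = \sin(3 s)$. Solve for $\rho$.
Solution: By method of characteristics (waves move right with speed 2):
Along characteristics $s - 2\tau =$ const, $\rho$ is constant, so $\rho(s,\tau) = f(s - 2\tau)$ with $f = \rho( \cdot , 0)$.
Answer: $\rho(s, \tau) = - \sin(6 \tau - 3 s)$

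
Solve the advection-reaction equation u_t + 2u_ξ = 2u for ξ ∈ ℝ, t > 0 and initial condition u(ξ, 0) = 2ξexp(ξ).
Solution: Substitute u = exp(ξ)w.
Then u_ξ = exp(ξ)(w_ξ + w), u_t = exp(ξ)w_t; substituting and dividing by exp(ξ), the lower-order terms cancel: w_t + 2w_ξ = 0 (standard advection equation).
Data for w: w(ξ,0) = exp(-ξ)u(ξ,0) = 2ξ.
By characteristics (dξ/dt = 2), w(ξ,t) = f(ξ - 2t) with f = w(·, 0).
So w(ξ,t) = -4t + 2ξ, and u(ξ,t) = exp(ξ)w(ξ,t).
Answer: u(ξ, t) = -4texp(ξ) + 2ξexp(ξ)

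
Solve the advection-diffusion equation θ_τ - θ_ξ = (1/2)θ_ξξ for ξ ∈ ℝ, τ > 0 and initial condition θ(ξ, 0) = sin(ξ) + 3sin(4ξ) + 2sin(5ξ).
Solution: Moving frame: η = ξ + τ, σ = τ, θ = u(η,σ), so θ_τ = u_σ + u_η and θ_ξξ = u_ηη.
Hence θ_τ - θ_ξ = u_σ and the PDE becomes the heat equation u_σ = (1/2)u_ηη on η ∈ ℝ.
Initial data: u(η,0) = θ(η,0) = sin(η) + 3sin(4η) + 2sin(5η). Each mode sin(nη) decays as exp(-n²σ/2) on ℝ, so u(η,σ) = Σ c_n exp(-n²σ/2) sin(nη) with c_1=1, c_4=3, c_5=2: u(η,σ) = 3exp(-8σ)sin(4η) + exp(-σ/2)sin(η) + 2exp(-25σ/2)sin(5η).
Substituting back: θ(ξ,τ) = u(ξ + τ, τ).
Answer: θ(ξ, τ) = 3exp(-8τ)sin(4ξ + 4τ) + exp(-τ/2)sin(ξ + τ) + 2exp(-25τ/2)sin(5ξ + 5τ)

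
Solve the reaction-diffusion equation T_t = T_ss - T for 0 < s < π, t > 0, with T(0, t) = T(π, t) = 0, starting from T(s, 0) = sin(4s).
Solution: Substitute T = exp(-t)u, i.e. u = exp(t)T.
By the product rule, T_t = exp(-t)(u_t - u), T_ss = exp(-t)u_ss.
Substituting into the PDE and dividing by exp(-t): u_t - u = u_ss - u.
The lower-order terms cancel, leaving the standard heat equation u_t = u_ss.
Initial data for u: u(s,0) = T(s,0) = sin(4s). The boundary conditions carry over: u(0,t) = u(π,t) = 0.
Solve for u:
  Using separation of variables u = X(s)G(t):
  Eigenfunctions: sin(ns), n = 1, 2, 3, ...
  General solution: u(s, t) = Σ c_n sin(ns) exp(-n² t)
  Matching u(s,0) = sin(4s) term by term: c_4=1.
Hence u(s,t) = exp(-16t)sin(4s).
Transform back: T(s,t) = exp(-t)u(s,t).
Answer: T(s, t) = exp(-17t)sin(4s)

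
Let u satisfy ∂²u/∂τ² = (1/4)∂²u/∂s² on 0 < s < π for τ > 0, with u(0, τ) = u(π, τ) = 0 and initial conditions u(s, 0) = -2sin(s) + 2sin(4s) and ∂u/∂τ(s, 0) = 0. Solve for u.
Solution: Separating variables: u = Σ [A_n cos(ω_n τ) + B_n sin(ω_n τ)] sin(ns), ω_n = n/2. From ICs: A_1=-2, A_4=2.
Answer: u(s, τ) = -2sin(s)cos(τ/2) + 2sin(4s)cos(2τ)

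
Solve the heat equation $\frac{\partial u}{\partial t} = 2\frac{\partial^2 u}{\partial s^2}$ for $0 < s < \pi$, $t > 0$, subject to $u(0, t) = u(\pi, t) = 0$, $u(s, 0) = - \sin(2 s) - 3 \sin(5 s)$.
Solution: Using separation of variables $u = X(s)T(t)$:
Eigenfunctions: $\sin(ns)$, $n = 1, 2, 3, \ldots$
General solution: $u(s, t) = \sum c_n \sin(ns) e^{-2n^2 t}$
Matching $u(s,0) = - \sin(2 s) - 3 \sin(5 s)$ term by term: $c_2=-1, c_5=-3$.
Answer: $u(s, t) = - e^{-8 t} \sin(2 s) - 3 e^{-50 t} \sin(5 s)$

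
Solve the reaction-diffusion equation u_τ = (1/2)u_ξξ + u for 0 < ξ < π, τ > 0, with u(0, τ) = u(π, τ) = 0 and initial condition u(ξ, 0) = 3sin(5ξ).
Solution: Substitute u = exp(τ)w, i.e. w = exp(-τ)u.
By the product rule, u_τ = exp(τ)(w_τ + w), u_ξξ = exp(τ)w_ξξ.
Substituting into the PDE and dividing by exp(τ): w_τ + w = (1/2)w_ξξ + w.
The lower-order terms cancel, leaving the standard heat equation w_τ = (1/2)w_ξξ.
Initial data for w: w(ξ,0) = u(ξ,0) = 3sin(5ξ). The boundary conditions carry over: w(0,τ) = w(π,τ) = 0.
Solve for w:
  Using separation of variables w = X(ξ)T(τ):
  Eigenfunctions: sin(nξ), n = 1, 2, 3, ...
  General solution: w(ξ, τ) = Σ c_n sin(nξ) exp(-n² τ/2)
  Matching w(ξ,0) = 3sin(5ξ) term by term: c_5=3.
Hence w(ξ,τ) = 3exp(-25τ/2)sin(5ξ).
Transform back: u(ξ,τ) = exp(τ)w(ξ,τ).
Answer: u(ξ, τ) = 3exp(-23τ/2)sin(5ξ)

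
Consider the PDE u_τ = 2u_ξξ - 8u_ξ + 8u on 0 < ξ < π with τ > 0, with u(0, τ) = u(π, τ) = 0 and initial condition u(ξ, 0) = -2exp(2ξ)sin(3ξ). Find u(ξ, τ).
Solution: Substitute u = exp(2ξ)w, i.e. w = exp(-2ξ)u.
By the product rule, u_ξ = exp(2ξ)(w_ξ + 2w), u_ξξ = exp(2ξ)(w_ξξ + 4w_ξ + 4w), u_τ = exp(2ξ)w_τ.
Substituting into the PDE and dividing by exp(2ξ): w_τ = 2(w_ξξ + 4w_ξ + 4w) - 8(w_ξ + 2w) + 8w.
The lower-order terms cancel, leaving the standard heat equation w_τ = 2w_ξξ.
Initial data for w: w(ξ,0) = exp(-2ξ)u(ξ,0) = -2sin(3ξ). The boundary conditions carry over: w(0,τ) = w(π,τ) = 0.
Solve for w:
  Using separation of variables w = X(ξ)T(τ):
  Eigenfunctions: sin(nξ), n = 1, 2, 3, ...
  General solution: w(ξ, τ) = Σ c_n sin(nξ) exp(-2n² τ)
  Matching w(ξ,0) = -2sin(3ξ) term by term: c_3=-2.
Hence w(ξ,τ) = -2exp(-18τ)sin(3ξ).
Transform back: u(ξ,τ) = exp(2ξ)w(ξ,τ).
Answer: u(ξ, τ) = -2exp(2ξ)exp(-18τ)sin(3ξ)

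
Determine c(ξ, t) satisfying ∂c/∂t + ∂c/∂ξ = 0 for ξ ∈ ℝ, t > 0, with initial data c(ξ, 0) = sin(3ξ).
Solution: By method of characteristics (waves move right with speed 1):
Along characteristics ξ - t = const, c is constant, so c(ξ,t) = f(ξ - t) with f = c(·, 0).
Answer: c(ξ, t) = -sin(3t - 3ξ)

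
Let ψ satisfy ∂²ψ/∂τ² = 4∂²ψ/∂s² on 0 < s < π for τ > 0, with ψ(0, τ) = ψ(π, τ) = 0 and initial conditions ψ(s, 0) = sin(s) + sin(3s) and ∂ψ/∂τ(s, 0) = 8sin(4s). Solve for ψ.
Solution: Using separation of variables ψ = X(s)T(τ):
Eigenfunctions: sin(ns), n = 1, 2, 3, ...
General solution: ψ(s, τ) = Σ [A_n cos(2n τ) + B_n sin(2n τ)] sin(ns)
From ψ(s,0) = sin(s) + sin(3s): A_1=1, A_3=1. From ψ_τ(s,0) = 8sin(4s), using ψ_τ(s,0) = Σ ω_n B_n sin(ns) with ω_n = 2n: B_4 = 8/8 = 1.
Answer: ψ(s, τ) = sin(s)cos(2τ) + sin(3s)cos(6τ) + sin(4s)sin(8τ)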